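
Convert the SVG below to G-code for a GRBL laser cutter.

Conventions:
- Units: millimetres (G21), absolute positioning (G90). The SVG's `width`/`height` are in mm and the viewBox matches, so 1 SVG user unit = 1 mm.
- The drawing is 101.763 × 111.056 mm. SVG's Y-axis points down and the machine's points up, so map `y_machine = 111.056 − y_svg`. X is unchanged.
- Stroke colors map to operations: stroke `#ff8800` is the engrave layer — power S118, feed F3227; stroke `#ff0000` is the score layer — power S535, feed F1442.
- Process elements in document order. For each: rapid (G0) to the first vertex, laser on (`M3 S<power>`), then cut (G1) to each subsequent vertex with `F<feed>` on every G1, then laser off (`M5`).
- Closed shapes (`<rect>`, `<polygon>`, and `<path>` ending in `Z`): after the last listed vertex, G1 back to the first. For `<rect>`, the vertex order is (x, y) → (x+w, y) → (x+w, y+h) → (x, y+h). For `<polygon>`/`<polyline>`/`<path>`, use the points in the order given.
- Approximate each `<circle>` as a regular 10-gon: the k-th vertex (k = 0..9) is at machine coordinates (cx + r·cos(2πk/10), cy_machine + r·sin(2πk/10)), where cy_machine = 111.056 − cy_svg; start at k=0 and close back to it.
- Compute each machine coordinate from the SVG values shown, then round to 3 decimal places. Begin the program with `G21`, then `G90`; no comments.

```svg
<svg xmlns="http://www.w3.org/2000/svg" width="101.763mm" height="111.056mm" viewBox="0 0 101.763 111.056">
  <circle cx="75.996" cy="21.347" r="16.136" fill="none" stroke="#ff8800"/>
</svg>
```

Since the viewBox matches the mm dimensions, user units are millimetres directly. The only transform is the Y-flip y_m = 111.056 − y_svg.

Shape 1 is a circle drawn with `<circle>`. Its stroke #ff8800 means engrave at S118, F3227. After flipping Y the toolpath is (92.132,89.709) → (89.050,99.194) → (80.982,105.055) → (71.010,105.055) → (62.942,99.194) → (59.860,89.709) → (62.942,80.224) → (71.010,74.363) → (80.982,74.363) → (89.050,80.224) → (92.132,89.709), returning to the start.

G21
G90
G0 X92.132 Y89.709
M3 S118
G1 X89.050 Y99.194 F3227
G1 X80.982 Y105.055 F3227
G1 X71.010 Y105.055 F3227
G1 X62.942 Y99.194 F3227
G1 X59.860 Y89.709 F3227
G1 X62.942 Y80.224 F3227
G1 X71.010 Y74.363 F3227
G1 X80.982 Y74.363 F3227
G1 X89.050 Y80.224 F3227
G1 X92.132 Y89.709 F3227
M5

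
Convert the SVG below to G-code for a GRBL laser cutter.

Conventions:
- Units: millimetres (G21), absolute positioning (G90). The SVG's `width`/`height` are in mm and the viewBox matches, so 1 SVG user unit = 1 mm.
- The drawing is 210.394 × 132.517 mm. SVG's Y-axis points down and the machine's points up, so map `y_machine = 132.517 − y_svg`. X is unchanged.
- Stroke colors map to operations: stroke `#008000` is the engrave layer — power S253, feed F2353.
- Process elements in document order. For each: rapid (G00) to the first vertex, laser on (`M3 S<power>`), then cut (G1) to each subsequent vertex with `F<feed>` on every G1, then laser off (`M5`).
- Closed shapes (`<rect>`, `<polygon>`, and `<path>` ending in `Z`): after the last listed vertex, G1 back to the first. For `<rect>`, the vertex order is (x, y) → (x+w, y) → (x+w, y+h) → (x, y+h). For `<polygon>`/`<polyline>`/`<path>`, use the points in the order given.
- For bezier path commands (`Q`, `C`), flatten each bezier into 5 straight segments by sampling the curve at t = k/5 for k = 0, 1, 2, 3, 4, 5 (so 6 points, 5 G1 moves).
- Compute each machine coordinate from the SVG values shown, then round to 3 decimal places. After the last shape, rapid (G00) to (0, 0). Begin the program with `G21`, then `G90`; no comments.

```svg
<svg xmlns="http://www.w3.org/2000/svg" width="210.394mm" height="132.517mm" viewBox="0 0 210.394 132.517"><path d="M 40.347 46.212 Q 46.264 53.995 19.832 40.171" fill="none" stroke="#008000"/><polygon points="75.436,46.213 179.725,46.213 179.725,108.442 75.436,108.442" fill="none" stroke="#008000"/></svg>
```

Since the viewBox matches the mm dimensions, user units are millimetres directly. The only transform is the Y-flip y_m = 132.517 − y_svg.

Shape 1 is a quadratic bezier drawn with `<path>`. Its stroke #008000 means engrave at S253, F2353. After flipping Y the toolpath is (40.347,86.305) → (41.420,84.056) → (39.905,83.536) → (35.802,84.744) → (29.111,87.681) → (19.832,92.346).

Shape 2 is a rectangle drawn with `<polygon>`. Its stroke #008000 means engrave at S253, F2353. After flipping Y the toolpath is (75.436,86.304) → (179.725,86.304) → (179.725,24.075) → (75.436,24.075) → (75.436,86.304), returning to the start.

G21
G90
G00 X40.347 Y86.305
M3 S253
G1 X41.420 Y84.056 F2353
G1 X39.905 Y83.536 F2353
G1 X35.802 Y84.744 F2353
G1 X29.111 Y87.681 F2353
G1 X19.832 Y92.346 F2353
M5
G00 X75.436 Y86.304
M3 S253
G1 X179.725 Y86.304 F2353
G1 X179.725 Y24.075 F2353
G1 X75.436 Y24.075 F2353
G1 X75.436 Y86.304 F2353
M5
G00 X0.000 Y0.000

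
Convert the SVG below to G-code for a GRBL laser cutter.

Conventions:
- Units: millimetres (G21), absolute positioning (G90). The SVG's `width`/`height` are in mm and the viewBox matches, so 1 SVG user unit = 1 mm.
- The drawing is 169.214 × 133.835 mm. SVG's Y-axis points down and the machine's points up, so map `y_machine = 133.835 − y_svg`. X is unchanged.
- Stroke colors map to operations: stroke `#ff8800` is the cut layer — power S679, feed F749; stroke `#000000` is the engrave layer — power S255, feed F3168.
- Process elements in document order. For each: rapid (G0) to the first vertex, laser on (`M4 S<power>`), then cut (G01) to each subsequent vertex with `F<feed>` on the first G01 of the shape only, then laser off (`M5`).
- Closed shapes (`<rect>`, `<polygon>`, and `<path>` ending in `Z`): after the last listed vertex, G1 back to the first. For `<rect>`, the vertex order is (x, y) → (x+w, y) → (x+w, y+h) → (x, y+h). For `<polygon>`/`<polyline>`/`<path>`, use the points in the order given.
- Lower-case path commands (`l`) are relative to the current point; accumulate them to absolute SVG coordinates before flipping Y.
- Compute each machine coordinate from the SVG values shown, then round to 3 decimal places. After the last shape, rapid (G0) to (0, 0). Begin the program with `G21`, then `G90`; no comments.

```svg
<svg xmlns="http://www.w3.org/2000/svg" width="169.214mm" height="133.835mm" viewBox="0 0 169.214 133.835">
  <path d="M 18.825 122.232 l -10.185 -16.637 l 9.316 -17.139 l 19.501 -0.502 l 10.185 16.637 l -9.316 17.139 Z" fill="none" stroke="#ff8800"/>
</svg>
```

viewBox `0 0 169.214 133.835` with mm width/height → 1 unit = 1 mm. Flip: y_m = 133.835 − y_svg.

**Shape 1** — `<path>` regular polygon, stroke `#ff8800` → cut (S679, F749). Machine vertices: (18.825,11.603) → (8.640,28.240) → (17.956,45.379) → (37.457,45.881) → (47.642,29.244) → (38.326,12.105) → (18.825,11.603). Closed: final G1 returns to the first vertex.

G21
G90
G0 X18.825 Y11.603
M4 S679
G01 X8.640 Y28.240 F749
G01 X17.956 Y45.379
G01 X37.457 Y45.881
G01 X47.642 Y29.244
G01 X38.326 Y12.105
G01 X18.825 Y11.603
M5
G0 X0.000 Y0.000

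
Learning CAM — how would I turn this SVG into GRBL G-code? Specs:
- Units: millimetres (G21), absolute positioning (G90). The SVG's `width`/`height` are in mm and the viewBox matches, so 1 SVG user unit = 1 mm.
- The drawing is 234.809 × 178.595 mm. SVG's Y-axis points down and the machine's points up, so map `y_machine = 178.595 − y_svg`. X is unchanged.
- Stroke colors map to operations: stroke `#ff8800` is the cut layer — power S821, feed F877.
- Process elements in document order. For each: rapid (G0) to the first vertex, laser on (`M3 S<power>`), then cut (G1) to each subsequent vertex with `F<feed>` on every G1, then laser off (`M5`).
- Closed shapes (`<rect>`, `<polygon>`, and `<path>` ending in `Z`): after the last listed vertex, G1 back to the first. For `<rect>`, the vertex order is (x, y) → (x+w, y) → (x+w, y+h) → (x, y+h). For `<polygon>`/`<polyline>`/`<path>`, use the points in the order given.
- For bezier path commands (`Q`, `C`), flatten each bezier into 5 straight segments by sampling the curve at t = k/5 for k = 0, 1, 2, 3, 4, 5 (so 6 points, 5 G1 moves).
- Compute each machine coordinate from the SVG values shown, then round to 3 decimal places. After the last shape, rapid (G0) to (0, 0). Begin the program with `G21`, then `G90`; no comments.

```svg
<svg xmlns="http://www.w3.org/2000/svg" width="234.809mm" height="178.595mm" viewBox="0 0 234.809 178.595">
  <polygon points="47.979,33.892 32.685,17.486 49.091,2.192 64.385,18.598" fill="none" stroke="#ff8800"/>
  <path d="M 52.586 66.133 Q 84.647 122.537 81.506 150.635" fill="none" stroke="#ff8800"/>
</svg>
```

G21
G90
G0 X47.979 Y144.703
M3 S821
G1 X32.685 Y161.109 F877
G1 X49.091 Y176.403 F877
G1 X64.385 Y159.997 F877
G1 X47.979 Y144.703 F877
M5
G0 X52.586 Y112.462
M3 S821
G1 X64.002 Y91.033 F877
G1 X72.602 Y71.868 F877
G1 X78.386 Y54.967 F877
G1 X81.354 Y40.331 F877
G1 X81.506 Y27.960 F877
M5
G0 X0.000 Y0.000

Since the viewBox matches the mm dimensions, user units are millimetres directly. The only transform is the Y-flip y_m = 178.595 − y_svg.

Shape 1 is a regular polygon drawn with `<polygon>`. Its stroke #ff8800 means cut at S821, F877. After flipping Y the toolpath is (47.979,144.703) → (32.685,161.109) → (49.091,176.403) → (64.385,159.997) → (47.979,144.703), returning to the start.

Shape 2 is a quadratic bezier drawn with `<path>`. Its stroke #ff8800 means cut at S821, F877. After flipping Y the toolpath is (52.586,112.462) → (64.002,91.033) → (72.602,71.868) → (78.386,54.967) → (81.354,40.331) → (81.506,27.960).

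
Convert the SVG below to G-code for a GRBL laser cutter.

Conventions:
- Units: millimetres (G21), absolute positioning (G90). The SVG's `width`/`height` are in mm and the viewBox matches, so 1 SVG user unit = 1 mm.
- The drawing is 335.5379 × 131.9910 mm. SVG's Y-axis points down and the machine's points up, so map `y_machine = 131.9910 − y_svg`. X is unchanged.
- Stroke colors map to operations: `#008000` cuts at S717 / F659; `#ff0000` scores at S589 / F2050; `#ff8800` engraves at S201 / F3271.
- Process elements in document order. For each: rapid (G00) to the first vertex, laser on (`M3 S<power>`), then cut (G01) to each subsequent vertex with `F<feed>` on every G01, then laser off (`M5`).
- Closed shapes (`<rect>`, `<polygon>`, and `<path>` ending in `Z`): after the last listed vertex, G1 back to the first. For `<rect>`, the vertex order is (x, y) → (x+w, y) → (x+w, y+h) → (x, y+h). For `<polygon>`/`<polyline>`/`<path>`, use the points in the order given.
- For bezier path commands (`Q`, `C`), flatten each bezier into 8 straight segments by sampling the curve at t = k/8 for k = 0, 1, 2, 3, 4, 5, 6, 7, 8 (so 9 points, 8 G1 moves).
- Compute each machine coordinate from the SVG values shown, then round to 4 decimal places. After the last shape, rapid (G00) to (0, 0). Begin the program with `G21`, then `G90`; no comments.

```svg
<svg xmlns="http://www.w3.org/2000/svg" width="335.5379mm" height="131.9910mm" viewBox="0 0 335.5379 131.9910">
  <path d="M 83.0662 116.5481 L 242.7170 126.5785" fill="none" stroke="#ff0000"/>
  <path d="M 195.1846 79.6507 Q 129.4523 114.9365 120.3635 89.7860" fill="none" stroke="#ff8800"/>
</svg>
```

G21
G90
G00 X83.0662 Y15.4429
M3 S589
G01 X242.7170 Y5.4125 F2050
M5
G00 X195.1846 Y52.3403
M3 S201
G01 X179.6366 Y44.4632 F3271
G01 X165.8587 Y38.4747 F3271
G01 X153.8509 Y34.3748 F3271
G01 X143.6132 Y32.1636 F3271
G01 X135.1456 Y31.8410 F3271
G01 X128.4481 Y33.4070 F3271
G01 X123.5208 Y36.8617 F3271
G01 X120.3635 Y42.2050 F3271
M5
G00 X0.0000 Y0.0000

1 u = 1 mm; y_m = 131.9910 − y.

[1] `<path>` line segment, #ff0000→score S589 F2050: (83.0662,15.4429) → (242.7170,5.4125)

[2] `<path>` quadratic bezier, #ff8800→engrave S201 F3271: (195.1846,52.3403) → (179.6366,44.4632) → (165.8587,38.4747) → (153.8509,34.3748) → (143.6132,32.1636) → (135.1456,31.8410) → (128.4481,33.4070) → (123.5208,36.8617) → (120.3635,42.2050)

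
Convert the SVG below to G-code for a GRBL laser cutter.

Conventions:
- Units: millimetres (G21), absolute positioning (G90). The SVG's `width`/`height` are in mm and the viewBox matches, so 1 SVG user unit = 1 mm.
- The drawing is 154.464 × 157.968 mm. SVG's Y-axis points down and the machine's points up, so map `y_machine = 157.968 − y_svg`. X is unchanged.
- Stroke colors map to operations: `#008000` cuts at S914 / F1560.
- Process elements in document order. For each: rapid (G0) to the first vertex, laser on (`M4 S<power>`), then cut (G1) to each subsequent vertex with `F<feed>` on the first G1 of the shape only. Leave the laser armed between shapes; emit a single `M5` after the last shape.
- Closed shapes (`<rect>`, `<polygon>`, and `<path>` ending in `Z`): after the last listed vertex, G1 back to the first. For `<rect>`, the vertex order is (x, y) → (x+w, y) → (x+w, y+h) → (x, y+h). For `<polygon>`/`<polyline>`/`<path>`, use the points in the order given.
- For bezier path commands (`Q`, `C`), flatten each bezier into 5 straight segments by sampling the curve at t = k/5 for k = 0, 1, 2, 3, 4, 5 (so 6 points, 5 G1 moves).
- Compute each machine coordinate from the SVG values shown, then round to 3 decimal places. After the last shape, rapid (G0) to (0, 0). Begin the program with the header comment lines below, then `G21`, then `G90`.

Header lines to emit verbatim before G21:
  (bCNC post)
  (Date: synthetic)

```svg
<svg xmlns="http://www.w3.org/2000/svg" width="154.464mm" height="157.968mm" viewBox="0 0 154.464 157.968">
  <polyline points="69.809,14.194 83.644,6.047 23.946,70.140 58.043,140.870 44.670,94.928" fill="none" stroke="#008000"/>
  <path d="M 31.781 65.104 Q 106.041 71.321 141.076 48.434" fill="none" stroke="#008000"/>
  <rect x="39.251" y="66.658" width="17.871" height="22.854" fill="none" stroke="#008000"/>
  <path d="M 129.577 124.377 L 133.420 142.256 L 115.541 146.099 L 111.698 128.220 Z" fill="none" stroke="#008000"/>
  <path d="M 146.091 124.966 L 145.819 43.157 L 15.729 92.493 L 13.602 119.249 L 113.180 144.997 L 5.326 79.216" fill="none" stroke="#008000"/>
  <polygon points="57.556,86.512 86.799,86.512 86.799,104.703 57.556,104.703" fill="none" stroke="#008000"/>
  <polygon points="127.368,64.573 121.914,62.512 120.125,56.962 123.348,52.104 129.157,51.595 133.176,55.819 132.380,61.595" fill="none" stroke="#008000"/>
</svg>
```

Since the viewBox matches the mm dimensions, user units are millimetres directly. The only transform is the Y-flip y_m = 157.968 − y_svg.

Shape 1 is a open polyline drawn with `<polyline>`. Its stroke #008000 means cut at S914, F1560. After flipping Y the toolpath is (69.809,143.774) → (83.644,151.921) → (23.946,87.828) → (58.043,17.098) → (44.670,63.040).

Shape 2 is a quadratic bezier drawn with `<path>`. Its stroke #008000 means cut at S914, F1560. After flipping Y the toolpath is (31.781,92.864) → (59.916,91.541) → (84.913,92.547) → (106.772,95.881) → (125.493,101.543) → (141.076,109.534).

Shape 3 is a rectangle drawn with `<rect>`. Its stroke #008000 means cut at S914, F1560. After flipping Y the toolpath is (39.251,91.310) → (57.122,91.310) → (57.122,68.456) → (39.251,68.456) → (39.251,91.310), returning to the start.

Shape 4 is a regular polygon drawn with `<path>`. Its stroke #008000 means cut at S914, F1560. After flipping Y the toolpath is (129.577,33.591) → (133.420,15.712) → (115.541,11.869) → (111.698,29.748) → (129.577,33.591), returning to the start.

Shape 5 is a open polyline drawn with `<path>`. Its stroke #008000 means cut at S914, F1560. After flipping Y the toolpath is (146.091,33.002) → (145.819,114.811) → (15.729,65.475) → (13.602,38.719) → (113.180,12.971) → (5.326,78.752).

Shape 6 is a rectangle drawn with `<polygon>`. Its stroke #008000 means cut at S914, F1560. After flipping Y the toolpath is (57.556,71.456) → (86.799,71.456) → (86.799,53.265) → (57.556,53.265) → (57.556,71.456), returning to the start.

Shape 7 is a regular polygon drawn with `<polygon>`. Its stroke #008000 means cut at S914, F1560. After flipping Y the toolpath is (127.368,93.395) → (121.914,95.456) → (120.125,101.006) → (123.348,105.864) → (129.157,106.373) → (133.176,102.149) → (132.380,96.373) → (127.368,93.395), returning to the start.

(bCNC post)
(Date: synthetic)
G21
G90
G0 X69.809 Y143.774
M4 S914
G1 X83.644 Y151.921 F1560
G1 X23.946 Y87.828
G1 X58.043 Y17.098
G1 X44.670 Y63.040
G0 X31.781 Y92.864
M4 S914
G1 X59.916 Y91.541 F1560
G1 X84.913 Y92.547
G1 X106.772 Y95.881
G1 X125.493 Y101.543
G1 X141.076 Y109.534
G0 X39.251 Y91.310
M4 S914
G1 X57.122 Y91.310 F1560
G1 X57.122 Y68.456
G1 X39.251 Y68.456
G1 X39.251 Y91.310
G0 X129.577 Y33.591
M4 S914
G1 X133.420 Y15.712 F1560
G1 X115.541 Y11.869
G1 X111.698 Y29.748
G1 X129.577 Y33.591
G0 X146.091 Y33.002
M4 S914
G1 X145.819 Y114.811 F1560
G1 X15.729 Y65.475
G1 X13.602 Y38.719
G1 X113.180 Y12.971
G1 X5.326 Y78.752
G0 X57.556 Y71.456
M4 S914
G1 X86.799 Y71.456 F1560
G1 X86.799 Y53.265
G1 X57.556 Y53.265
G1 X57.556 Y71.456
G0 X127.368 Y93.395
M4 S914
G1 X121.914 Y95.456 F1560
G1 X120.125 Y101.006
G1 X123.348 Y105.864
G1 X129.157 Y106.373
G1 X133.176 Y102.149
G1 X132.380 Y96.373
G1 X127.368 Y93.395
M5
G0 X0.000 Y0.000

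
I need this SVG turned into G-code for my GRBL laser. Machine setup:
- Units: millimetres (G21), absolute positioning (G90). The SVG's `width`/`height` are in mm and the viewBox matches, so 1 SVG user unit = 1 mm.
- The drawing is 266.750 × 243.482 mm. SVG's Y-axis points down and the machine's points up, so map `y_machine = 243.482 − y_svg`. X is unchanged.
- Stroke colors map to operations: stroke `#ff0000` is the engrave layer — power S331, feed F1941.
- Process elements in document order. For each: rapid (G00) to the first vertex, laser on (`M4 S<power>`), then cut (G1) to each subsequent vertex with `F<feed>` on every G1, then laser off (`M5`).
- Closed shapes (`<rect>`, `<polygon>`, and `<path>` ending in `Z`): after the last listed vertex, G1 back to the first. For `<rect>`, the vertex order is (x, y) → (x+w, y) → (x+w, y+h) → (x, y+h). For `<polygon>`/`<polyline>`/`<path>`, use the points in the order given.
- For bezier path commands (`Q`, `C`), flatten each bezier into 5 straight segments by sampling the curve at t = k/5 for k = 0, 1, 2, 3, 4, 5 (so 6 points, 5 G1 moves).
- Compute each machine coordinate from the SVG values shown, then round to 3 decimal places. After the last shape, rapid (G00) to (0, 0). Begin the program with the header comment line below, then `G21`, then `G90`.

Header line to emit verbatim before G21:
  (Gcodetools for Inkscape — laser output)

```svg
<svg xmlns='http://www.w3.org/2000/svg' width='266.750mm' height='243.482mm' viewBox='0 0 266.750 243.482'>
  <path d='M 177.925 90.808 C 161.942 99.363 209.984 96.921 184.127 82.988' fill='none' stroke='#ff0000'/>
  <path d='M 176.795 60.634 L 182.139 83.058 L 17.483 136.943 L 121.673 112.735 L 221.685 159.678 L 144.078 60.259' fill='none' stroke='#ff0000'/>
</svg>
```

Since the viewBox matches the mm dimensions, user units are millimetres directly. The only transform is the Y-flip y_m = 243.482 − y_svg.

Shape 1 is a cubic bezier drawn with `<path>`. Its stroke #ff0000 means engrave at S331, F1941. After flipping Y the toolpath is (177.925,152.674) → (174.915,148.865) → (180.650,147.718) → (188.511,149.258) → (191.877,153.509) → (184.127,160.494).

Shape 2 is a open polyline drawn with `<path>`. Its stroke #ff0000 means engrave at S331, F1941. After flipping Y the toolpath is (176.795,182.848) → (182.139,160.424) → (17.483,106.539) → (121.673,130.747) → (221.685,83.804) → (144.078,183.223).

(Gcodetools for Inkscape — laser output)
G21
G90
G00 X177.925 Y152.674
M4 S331
G1 X174.915 Y148.865 F1941
G1 X180.650 Y147.718 F1941
G1 X188.511 Y149.258 F1941
G1 X191.877 Y153.509 F1941
G1 X184.127 Y160.494 F1941
M5
G00 X176.795 Y182.848
M4 S331
G1 X182.139 Y160.424 F1941
G1 X17.483 Y106.539 F1941
G1 X121.673 Y130.747 F1941
G1 X221.685 Y83.804 F1941
G1 X144.078 Y183.223 F1941
M5
G00 X0.000 Y0.000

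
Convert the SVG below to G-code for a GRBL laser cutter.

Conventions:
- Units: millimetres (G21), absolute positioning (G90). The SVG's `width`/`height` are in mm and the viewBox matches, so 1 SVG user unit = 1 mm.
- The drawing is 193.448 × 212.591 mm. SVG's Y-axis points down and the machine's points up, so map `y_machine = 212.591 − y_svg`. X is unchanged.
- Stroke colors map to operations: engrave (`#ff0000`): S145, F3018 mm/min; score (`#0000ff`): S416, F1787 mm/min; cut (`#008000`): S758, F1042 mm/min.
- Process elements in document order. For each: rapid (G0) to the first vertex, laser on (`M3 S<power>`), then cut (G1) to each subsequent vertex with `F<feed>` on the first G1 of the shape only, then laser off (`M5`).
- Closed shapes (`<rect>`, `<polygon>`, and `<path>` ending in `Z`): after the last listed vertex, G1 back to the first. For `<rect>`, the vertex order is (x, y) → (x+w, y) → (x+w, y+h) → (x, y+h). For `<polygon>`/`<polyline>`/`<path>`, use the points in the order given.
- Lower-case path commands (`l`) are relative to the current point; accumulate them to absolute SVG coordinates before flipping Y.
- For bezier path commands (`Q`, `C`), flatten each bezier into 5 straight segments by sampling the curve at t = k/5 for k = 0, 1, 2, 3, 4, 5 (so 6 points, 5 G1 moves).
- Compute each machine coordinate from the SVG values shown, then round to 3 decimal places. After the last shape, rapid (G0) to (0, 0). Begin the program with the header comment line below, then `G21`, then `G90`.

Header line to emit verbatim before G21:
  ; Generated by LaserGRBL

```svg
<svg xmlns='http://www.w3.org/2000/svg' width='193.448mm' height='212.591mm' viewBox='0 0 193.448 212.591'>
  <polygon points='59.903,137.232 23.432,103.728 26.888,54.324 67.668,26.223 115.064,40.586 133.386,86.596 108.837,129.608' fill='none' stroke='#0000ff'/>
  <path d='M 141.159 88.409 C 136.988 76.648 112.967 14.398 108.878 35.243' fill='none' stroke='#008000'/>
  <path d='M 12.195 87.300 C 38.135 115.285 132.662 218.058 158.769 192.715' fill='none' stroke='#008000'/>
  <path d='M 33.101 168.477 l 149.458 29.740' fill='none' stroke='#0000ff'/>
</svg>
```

1 u = 1 mm; y_m = 212.591 − y.

[1] `<polygon>` regular polygon, #0000ff→score S416 F1787: (59.903,75.359) → (23.432,108.863) → (26.888,158.267) → (67.668,186.368) → (115.064,172.005) → (133.386,125.995) → (108.837,82.983) → (59.903,75.359) (closed)

[2] `<path>` cubic bezier, #008000→cut S758 F1042: (141.159,124.182) → (136.593,136.229) → (129.172,153.981) → (120.806,171.026) → (113.405,180.952) → (108.878,177.348)

[3] `<path>` cubic bezier, #008000→cut S758 F1042: (12.195,125.291) → (34.893,101.149) → (67.476,68.797) → (103.367,37.974) → (135.990,18.421) → (158.769,19.876)

[4] `<path>` line segment, #0000ff→score S416 F1787: (33.101,44.114) → (182.559,14.374)

; Generated by LaserGRBL
G21
G90
G0 X59.903 Y75.359
M3 S416
G1 X23.432 Y108.863 F1787
G1 X26.888 Y158.267
G1 X67.668 Y186.368
G1 X115.064 Y172.005
G1 X133.386 Y125.995
G1 X108.837 Y82.983
G1 X59.903 Y75.359
M5
G0 X141.159 Y124.182
M3 S758
G1 X136.593 Y136.229 F1042
G1 X129.172 Y153.981
G1 X120.806 Y171.026
G1 X113.405 Y180.952
G1 X108.878 Y177.348
M5
G0 X12.195 Y125.291
M3 S758
G1 X34.893 Y101.149 F1042
G1 X67.476 Y68.797
G1 X103.367 Y37.974
G1 X135.990 Y18.421
G1 X158.769 Y19.876
M5
G0 X33.101 Y44.114
M3 S416
G1 X182.559 Y14.374 F1787
M5
G0 X0.000 Y0.000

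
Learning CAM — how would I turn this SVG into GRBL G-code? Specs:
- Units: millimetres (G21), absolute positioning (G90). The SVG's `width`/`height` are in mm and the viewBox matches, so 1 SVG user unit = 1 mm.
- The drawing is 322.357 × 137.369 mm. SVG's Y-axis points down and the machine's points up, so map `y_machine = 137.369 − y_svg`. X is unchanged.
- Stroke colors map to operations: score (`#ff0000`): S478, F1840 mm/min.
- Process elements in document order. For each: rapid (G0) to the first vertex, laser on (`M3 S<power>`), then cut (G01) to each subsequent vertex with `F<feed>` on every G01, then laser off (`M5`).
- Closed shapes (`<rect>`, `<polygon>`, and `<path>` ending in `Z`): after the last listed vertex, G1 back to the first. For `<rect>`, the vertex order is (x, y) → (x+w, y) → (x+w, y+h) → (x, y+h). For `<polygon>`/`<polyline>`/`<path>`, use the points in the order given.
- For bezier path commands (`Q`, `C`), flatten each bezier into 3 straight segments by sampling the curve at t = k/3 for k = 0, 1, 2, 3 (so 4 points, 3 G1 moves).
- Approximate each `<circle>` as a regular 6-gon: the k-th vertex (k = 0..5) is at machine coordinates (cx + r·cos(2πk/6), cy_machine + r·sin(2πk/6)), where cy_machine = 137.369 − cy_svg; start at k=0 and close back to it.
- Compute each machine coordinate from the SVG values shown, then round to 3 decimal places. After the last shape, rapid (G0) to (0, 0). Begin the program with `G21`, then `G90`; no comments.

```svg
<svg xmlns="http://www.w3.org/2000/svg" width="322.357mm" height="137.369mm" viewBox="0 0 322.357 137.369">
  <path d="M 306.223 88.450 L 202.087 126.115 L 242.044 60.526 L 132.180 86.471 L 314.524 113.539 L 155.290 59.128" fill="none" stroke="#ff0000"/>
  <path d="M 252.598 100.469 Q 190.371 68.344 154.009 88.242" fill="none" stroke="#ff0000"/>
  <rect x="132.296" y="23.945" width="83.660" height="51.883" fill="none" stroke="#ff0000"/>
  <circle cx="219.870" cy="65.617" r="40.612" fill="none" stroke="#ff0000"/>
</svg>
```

G21
G90
G0 X306.223 Y48.919
M3 S478
G01 X202.087 Y11.254 F1840
G01 X242.044 Y76.843 F1840
G01 X132.180 Y50.898 F1840
G01 X314.524 Y23.830 F1840
G01 X155.290 Y78.241 F1840
M5
G0 X252.598 Y36.900
M3 S478
G01 X213.987 Y52.536 F1840
G01 X181.124 Y56.612 F1840
G01 X154.009 Y49.127 F1840
M5
G0 X132.296 Y113.424
M3 S478
G01 X215.956 Y113.424 F1840
G01 X215.956 Y61.541 F1840
G01 X132.296 Y61.541 F1840
G01 X132.296 Y113.424 F1840
M5
G0 X260.482 Y71.752
M3 S478
G01 X240.176 Y106.923 F1840
G01 X199.564 Y106.923 F1840
G01 X179.258 Y71.752 F1840
G01 X199.564 Y36.581 F1840
G01 X240.176 Y36.581 F1840
G01 X260.482 Y71.752 F1840
M5
G0 X0.000 Y0.000

viewBox `0 0 322.357 137.369` with mm width/height → 1 unit = 1 mm. Flip: y_m = 137.369 − y_svg.

**Shape 1** — `<path>` open polyline, stroke `#ff0000` → score (S478, F1840). Machine vertices: (306.223,48.919) → (202.087,11.254) → (242.044,76.843) → (132.180,50.898) → (314.524,23.830) → (155.290,78.241). Open path.

**Shape 2** — `<path>` quadratic bezier, stroke `#ff0000` → score (S478, F1840). Control points (SVG): P0=(252.598,100.469), P1=(190.371,68.344), P2=(154.009,88.242); sampled at t=k/3. Machine vertices: (252.598,36.900) → (213.987,52.536) → (181.124,56.612) → (154.009,49.127). Open path.

**Shape 3** — `<rect>` rectangle, stroke `#ff0000` → score (S478, F1840). Machine vertices: (132.296,113.424) → (215.956,113.424) → (215.956,61.541) → (132.296,61.541) → (132.296,113.424). Closed: final G1 returns to the first vertex.

**Shape 4** — `<circle>` circle, stroke `#ff0000` → score (S478, F1840). Machine vertices: (260.482,71.752) → (240.176,106.923) → (199.564,106.923) → (179.258,71.752) → (199.564,36.581) → (240.176,36.581) → (260.482,71.752). Closed: final G1 returns to the first vertex.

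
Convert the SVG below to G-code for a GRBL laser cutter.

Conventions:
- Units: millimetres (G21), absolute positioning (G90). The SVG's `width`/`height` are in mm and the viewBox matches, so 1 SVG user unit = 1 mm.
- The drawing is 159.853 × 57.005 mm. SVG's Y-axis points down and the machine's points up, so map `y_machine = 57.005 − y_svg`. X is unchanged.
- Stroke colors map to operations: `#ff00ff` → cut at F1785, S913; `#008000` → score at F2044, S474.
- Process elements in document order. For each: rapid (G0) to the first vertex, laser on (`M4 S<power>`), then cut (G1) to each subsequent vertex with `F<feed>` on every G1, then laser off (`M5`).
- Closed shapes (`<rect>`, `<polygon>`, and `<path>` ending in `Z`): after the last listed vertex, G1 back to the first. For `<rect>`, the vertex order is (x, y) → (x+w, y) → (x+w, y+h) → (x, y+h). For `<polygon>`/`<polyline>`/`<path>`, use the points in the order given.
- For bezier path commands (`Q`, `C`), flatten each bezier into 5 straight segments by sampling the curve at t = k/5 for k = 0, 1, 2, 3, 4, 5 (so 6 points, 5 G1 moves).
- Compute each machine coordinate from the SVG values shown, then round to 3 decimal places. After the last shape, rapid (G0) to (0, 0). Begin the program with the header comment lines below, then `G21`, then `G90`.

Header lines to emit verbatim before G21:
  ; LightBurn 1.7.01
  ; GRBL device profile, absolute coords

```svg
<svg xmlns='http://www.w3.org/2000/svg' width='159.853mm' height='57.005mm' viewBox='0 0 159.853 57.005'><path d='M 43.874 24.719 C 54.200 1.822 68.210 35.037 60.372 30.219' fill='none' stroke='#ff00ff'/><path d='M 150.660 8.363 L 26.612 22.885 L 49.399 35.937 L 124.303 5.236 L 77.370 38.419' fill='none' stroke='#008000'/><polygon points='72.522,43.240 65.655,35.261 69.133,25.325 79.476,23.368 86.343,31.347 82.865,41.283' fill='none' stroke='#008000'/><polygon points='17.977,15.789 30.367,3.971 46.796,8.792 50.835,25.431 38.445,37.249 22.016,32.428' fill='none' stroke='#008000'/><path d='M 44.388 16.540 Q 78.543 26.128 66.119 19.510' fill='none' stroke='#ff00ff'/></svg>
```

viewBox `0 0 159.853 57.005` with mm width/height → 1 unit = 1 mm. Flip: y_m = 57.005 − y_svg.

**Shape 1** — `<path>` cubic bezier, stroke `#ff00ff` → cut (S913, F1785). Control points (SVG): P0=(43.874,24.719), P1=(54.200,1.822), P2=(68.210,35.037), P3=(60.372,30.219); sampled at t=k/5. Machine vertices: (43.874,32.286) → (50.307,40.044) → (56.399,38.854) → (60.925,33.235) → (62.657,27.706) → (60.372,26.786). Open path.

**Shape 2** — `<path>` open polyline, stroke `#008000` → score (S474, F2044). Machine vertices: (150.660,48.642) → (26.612,34.120) → (49.399,21.068) → (124.303,51.769) → (77.370,18.586). Open path.

**Shape 3** — `<polygon>` regular polygon, stroke `#008000` → score (S474, F2044). Machine vertices: (72.522,13.765) → (65.655,21.744) → (69.133,31.680) → (79.476,33.637) → (86.343,25.658) → (82.865,15.722) → (72.522,13.765). Closed: final G1 returns to the first vertex.

**Shape 4** — `<polygon>` regular polygon, stroke `#008000` → score (S474, F2044). Machine vertices: (17.977,41.216) → (30.367,53.034) → (46.796,48.213) → (50.835,31.574) → (38.445,19.756) → (22.016,24.577) → (17.977,41.216). Closed: final G1 returns to the first vertex.

**Shape 5** — `<path>` quadratic bezier, stroke `#ff00ff` → cut (S913, F1785). Control points (SVG): P0=(44.388,16.540), P1=(78.543,26.128), P2=(66.119,19.510); sampled at t=k/5. Machine vertices: (44.388,40.465) → (56.187,37.278) → (64.259,35.388) → (68.606,34.794) → (69.225,35.496) → (66.119,37.495). Open path.

; LightBurn 1.7.01
; GRBL device profile, absolute coords
G21
G90
G0 X43.874 Y32.286
M4 S913
G1 X50.307 Y40.044 F1785
G1 X56.399 Y38.854 F1785
G1 X60.925 Y33.235 F1785
G1 X62.657 Y27.706 F1785
G1 X60.372 Y26.786 F1785
M5
G0 X150.660 Y48.642
M4 S474
G1 X26.612 Y34.120 F2044
G1 X49.399 Y21.068 F2044
G1 X124.303 Y51.769 F2044
G1 X77.370 Y18.586 F2044
M5
G0 X72.522 Y13.765
M4 S474
G1 X65.655 Y21.744 F2044
G1 X69.133 Y31.680 F2044
G1 X79.476 Y33.637 F2044
G1 X86.343 Y25.658 F2044
G1 X82.865 Y15.722 F2044
G1 X72.522 Y13.765 F2044
M5
G0 X17.977 Y41.216
M4 S474
G1 X30.367 Y53.034 F2044
G1 X46.796 Y48.213 F2044
G1 X50.835 Y31.574 F2044
G1 X38.445 Y19.756 F2044
G1 X22.016 Y24.577 F2044
G1 X17.977 Y41.216 F2044
M5
G0 X44.388 Y40.465
M4 S913
G1 X56.187 Y37.278 F1785
G1 X64.259 Y35.388 F1785
G1 X68.606 Y34.794 F1785
G1 X69.225 Y35.496 F1785
G1 X66.119 Y37.495 F1785
M5
G0 X0.000 Y0.000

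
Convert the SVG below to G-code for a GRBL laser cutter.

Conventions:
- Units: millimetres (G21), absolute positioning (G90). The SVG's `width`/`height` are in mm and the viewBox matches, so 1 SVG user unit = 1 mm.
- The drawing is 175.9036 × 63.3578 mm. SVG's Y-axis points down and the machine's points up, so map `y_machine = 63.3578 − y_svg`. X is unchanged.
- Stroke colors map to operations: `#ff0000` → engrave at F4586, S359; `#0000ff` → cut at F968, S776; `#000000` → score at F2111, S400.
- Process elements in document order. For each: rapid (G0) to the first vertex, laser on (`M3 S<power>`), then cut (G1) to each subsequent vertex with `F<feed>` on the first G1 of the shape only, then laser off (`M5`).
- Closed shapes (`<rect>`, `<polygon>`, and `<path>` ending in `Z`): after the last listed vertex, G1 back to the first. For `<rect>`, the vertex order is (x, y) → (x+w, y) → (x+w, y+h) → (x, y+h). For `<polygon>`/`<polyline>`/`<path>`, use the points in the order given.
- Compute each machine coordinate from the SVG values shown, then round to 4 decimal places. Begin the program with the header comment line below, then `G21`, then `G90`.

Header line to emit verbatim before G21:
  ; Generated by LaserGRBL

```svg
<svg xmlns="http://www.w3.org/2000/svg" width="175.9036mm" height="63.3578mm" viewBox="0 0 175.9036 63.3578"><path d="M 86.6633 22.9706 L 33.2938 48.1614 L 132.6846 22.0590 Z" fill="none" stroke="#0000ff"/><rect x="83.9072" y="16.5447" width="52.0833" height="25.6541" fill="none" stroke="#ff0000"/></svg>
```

; Generated by LaserGRBL
G21
G90
G0 X86.6633 Y40.3872
M3 S776
G1 X33.2938 Y15.1964 F968
G1 X132.6846 Y41.2988
G1 X86.6633 Y40.3872
M5
G0 X83.9072 Y46.8131
M3 S359
G1 X135.9905 Y46.8131 F4586
G1 X135.9905 Y21.1590
G1 X83.9072 Y21.1590
G1 X83.9072 Y46.8131
M5

viewBox `0 0 175.9036 63.3578` with mm width/height → 1 unit = 1 mm. Flip: y_m = 63.3578 − y_svg.

**Shape 1** — `<path>` closed polygon, stroke `#0000ff` → cut (S776, F968). Machine vertices: (86.6633,40.3872) → (33.2938,15.1964) → (132.6846,41.2988) → (86.6633,40.3872). Closed: final G1 returns to the first vertex.

**Shape 2** — `<rect>` rectangle, stroke `#ff0000` → engrave (S359, F4586). Machine vertices: (83.9072,46.8131) → (135.9905,46.8131) → (135.9905,21.1590) → (83.9072,21.1590) → (83.9072,46.8131). Closed: final G1 returns to the first vertex.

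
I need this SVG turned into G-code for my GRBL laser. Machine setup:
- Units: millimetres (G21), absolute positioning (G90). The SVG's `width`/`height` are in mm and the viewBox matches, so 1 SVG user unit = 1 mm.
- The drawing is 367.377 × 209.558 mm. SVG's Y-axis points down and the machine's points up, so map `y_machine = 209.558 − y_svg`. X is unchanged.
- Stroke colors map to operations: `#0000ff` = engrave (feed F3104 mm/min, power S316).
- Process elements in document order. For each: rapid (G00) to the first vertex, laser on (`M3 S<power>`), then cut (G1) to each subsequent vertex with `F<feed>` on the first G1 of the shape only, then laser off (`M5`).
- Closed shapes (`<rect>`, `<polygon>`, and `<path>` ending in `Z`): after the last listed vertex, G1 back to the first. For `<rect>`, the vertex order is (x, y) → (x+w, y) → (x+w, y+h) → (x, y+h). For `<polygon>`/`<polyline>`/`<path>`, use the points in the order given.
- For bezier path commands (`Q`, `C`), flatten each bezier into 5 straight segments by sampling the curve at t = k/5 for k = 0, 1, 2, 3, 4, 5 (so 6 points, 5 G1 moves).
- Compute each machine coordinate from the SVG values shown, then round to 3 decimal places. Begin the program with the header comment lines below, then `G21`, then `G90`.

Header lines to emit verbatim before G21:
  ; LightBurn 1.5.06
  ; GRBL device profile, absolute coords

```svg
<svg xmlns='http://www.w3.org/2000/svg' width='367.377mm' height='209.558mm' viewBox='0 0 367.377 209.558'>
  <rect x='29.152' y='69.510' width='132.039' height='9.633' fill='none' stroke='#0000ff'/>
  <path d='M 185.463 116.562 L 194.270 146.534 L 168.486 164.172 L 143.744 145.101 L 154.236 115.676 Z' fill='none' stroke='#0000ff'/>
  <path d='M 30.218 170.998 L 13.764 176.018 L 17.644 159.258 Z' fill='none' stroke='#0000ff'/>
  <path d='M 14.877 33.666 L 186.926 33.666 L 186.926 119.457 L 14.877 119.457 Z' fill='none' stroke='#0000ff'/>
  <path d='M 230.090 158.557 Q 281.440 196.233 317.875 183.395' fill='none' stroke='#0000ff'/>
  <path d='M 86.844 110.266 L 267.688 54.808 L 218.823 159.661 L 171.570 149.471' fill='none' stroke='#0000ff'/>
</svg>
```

; LightBurn 1.5.06
; GRBL device profile, absolute coords
G21
G90
G00 X29.152 Y140.048
M3 S316
G1 X161.191 Y140.048 F3104
G1 X161.191 Y130.415
G1 X29.152 Y130.415
G1 X29.152 Y140.048
M5
G00 X185.463 Y92.996
M3 S316
G1 X194.270 Y63.024 F3104
G1 X168.486 Y45.386
G1 X143.744 Y64.457
G1 X154.236 Y93.882
G1 X185.463 Y92.996
M5
G00 X30.218 Y38.560
M3 S316
G1 X13.764 Y33.540 F3104
G1 X17.644 Y50.300
G1 X30.218 Y38.560
M5
G00 X14.877 Y175.892
M3 S316
G1 X186.926 Y175.892 F3104
G1 X186.926 Y90.101
G1 X14.877 Y90.101
G1 X14.877 Y175.892
M5
G00 X230.090 Y51.001
M3 S316
G1 X250.033 Y37.951 F3104
G1 X268.784 Y28.942
G1 X286.341 Y23.975
G1 X302.704 Y23.048
G1 X317.875 Y26.163
M5
G00 X86.844 Y99.292
M3 S316
G1 X267.688 Y154.750 F3104
G1 X218.823 Y49.897
G1 X171.570 Y60.087
M5

1 u = 1 mm; y_m = 209.558 − y.

[1] `<rect>` rectangle, #0000ff→engrave S316 F3104: (29.152,140.048) → (161.191,140.048) → (161.191,130.415) → (29.152,130.415) → (29.152,140.048) (closed)

[2] `<path>` regular polygon, #0000ff→engrave S316 F3104: (185.463,92.996) → (194.270,63.024) → (168.486,45.386) → (143.744,64.457) → (154.236,93.882) → (185.463,92.996) (closed)

[3] `<path>` regular polygon, #0000ff→engrave S316 F3104: (30.218,38.560) → (13.764,33.540) → (17.644,50.300) → (30.218,38.560) (closed)

[4] `<path>` rectangle, #0000ff→engrave S316 F3104: (14.877,175.892) → (186.926,175.892) → (186.926,90.101) → (14.877,90.101) → (14.877,175.892) (closed)

[5] `<path>` quadratic bezier, #0000ff→engrave S316 F3104: (230.090,51.001) → (250.033,37.951) → (268.784,28.942) → (286.341,23.975) → (302.704,23.048) → (317.875,26.163)

[6] `<path>` open polyline, #0000ff→engrave S316 F3104: (86.844,99.292) → (267.688,154.750) → (218.823,49.897) → (171.570,60.087)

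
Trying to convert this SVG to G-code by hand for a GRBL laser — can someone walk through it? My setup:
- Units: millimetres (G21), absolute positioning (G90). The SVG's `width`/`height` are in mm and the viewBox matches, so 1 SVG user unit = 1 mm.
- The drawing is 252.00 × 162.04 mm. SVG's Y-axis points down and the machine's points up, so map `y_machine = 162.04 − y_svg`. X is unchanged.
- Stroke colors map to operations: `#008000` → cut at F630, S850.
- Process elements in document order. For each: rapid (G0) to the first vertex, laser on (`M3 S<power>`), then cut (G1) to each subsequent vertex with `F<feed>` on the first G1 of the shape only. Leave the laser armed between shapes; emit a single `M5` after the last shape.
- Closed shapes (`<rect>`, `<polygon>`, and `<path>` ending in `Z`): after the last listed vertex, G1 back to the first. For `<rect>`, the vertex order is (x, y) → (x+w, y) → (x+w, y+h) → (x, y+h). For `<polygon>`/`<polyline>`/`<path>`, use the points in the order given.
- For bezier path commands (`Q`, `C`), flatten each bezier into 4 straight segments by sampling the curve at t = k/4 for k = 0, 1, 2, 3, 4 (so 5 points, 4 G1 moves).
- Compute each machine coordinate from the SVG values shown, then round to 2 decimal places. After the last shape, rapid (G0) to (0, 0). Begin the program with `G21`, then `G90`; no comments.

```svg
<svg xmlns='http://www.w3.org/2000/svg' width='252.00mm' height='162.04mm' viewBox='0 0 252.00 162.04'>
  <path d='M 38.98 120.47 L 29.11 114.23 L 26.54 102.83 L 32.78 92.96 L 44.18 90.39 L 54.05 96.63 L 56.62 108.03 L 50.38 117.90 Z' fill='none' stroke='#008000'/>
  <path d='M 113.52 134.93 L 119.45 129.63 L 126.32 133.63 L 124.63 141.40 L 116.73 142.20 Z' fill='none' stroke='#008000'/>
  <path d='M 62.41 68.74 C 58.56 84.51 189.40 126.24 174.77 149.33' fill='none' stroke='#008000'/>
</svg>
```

G21
G90
G0 X38.98 Y41.57
M3 S850
G1 X29.11 Y47.81 F630
G1 X26.54 Y59.21
G1 X32.78 Y69.08
G1 X44.18 Y71.65
G1 X54.05 Y65.41
G1 X56.62 Y54.01
G1 X50.38 Y44.14
G1 X38.98 Y41.57
G0 X113.52 Y27.11
M3 S850
G1 X119.45 Y32.41 F630
G1 X126.32 Y28.41
G1 X124.63 Y20.64
G1 X116.73 Y19.84
G1 X113.52 Y27.11
G0 X62.41 Y93.30
M3 S850
G1 X80.40 Y77.30 F630
G1 X122.63 Y55.75
G1 X162.84 Y32.83
G1 X174.77 Y12.71
M5
G0 X0.00 Y0.00

1 u = 1 mm; y_m = 162.04 − y.

[1] `<path>` regular polygon, #008000→cut S850 F630: (38.98,41.57) → (29.11,47.81) → (26.54,59.21) → (32.78,69.08) → (44.18,71.65) → (54.05,65.41) → (56.62,54.01) → (50.38,44.14) → (38.98,41.57) (closed)

[2] `<path>` regular polygon, #008000→cut S850 F630: (113.52,27.11) → (119.45,32.41) → (126.32,28.41) → (124.63,20.64) → (116.73,19.84) → (113.52,27.11) (closed)

[3] `<path>` cubic bezier, #008000→cut S850 F630: (62.41,93.30) → (80.40,77.30) → (122.63,55.75) → (162.84,32.83) → (174.77,12.71)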